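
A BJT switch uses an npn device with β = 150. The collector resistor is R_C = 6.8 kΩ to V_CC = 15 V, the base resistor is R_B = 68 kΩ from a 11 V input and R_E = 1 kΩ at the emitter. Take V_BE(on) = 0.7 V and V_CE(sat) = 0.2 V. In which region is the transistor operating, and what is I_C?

Assume active: I_B = (11 − 0.7)/(68 + 151×1) = 0.047 mA, I_C = β·I_B = 7.05 mA.
Then V_CE = 15 − 7.05×6.8 − 7.1×1 = -40.1 V < 0.2 V — the active assumption fails.
Re-solve with V_CE = 0.2 V. KCL at the emitter: V_E/R_E = (V_BB−0.7−V_E)/R_B + (V_CC−0.2−V_E)/R_C, giving V_E = 2 V.
I_C = (V_CC − 0.2 − V_E)/R_C = (14.8 − 2)/6.8 = 1.88 mA.
Check: I_B = (10.3 − 2)/68 = 0.122 mA, and β·I_B = 18.3 mA > I_C, confirming saturation.

saturation; I_C ≈ 1.9 mA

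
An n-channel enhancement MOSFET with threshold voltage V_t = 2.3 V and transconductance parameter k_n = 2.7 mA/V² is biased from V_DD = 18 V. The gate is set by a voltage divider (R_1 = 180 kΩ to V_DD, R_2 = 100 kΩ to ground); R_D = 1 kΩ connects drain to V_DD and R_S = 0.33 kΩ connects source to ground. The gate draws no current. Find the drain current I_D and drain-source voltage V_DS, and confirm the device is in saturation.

I_D ≈ 6.1 mA, V_DS ≈ 9.9 V

V_G = V_DD·R_2/(R_1+R_2) = 18×100/280 = 6.43 V.
Assume saturation: I_D = (k_n/2)(V_GS − V_t)² with V_GS = V_G − I_D·R_S = 6.43 − 0.33·I_D.
Substituting gives 0.147·I_D² − 4.68·I_D + 23 = 0, with roots I_D = 6.08 or 25.7 mA.
The root I_D = 25.7 mA gives V_GS = -2.07 V ≤ V_t, so take I_D = 6.08 mA.
Then V_GS = 4.42 V and V_DS = V_DD − I_D(R_D+R_S) = 18 − 6.08×1.33 = 9.91 V.
Saturation requires V_DS ≥ V_GS − V_t = 2.12 V; 9.91 ≥ 2.12 ✓.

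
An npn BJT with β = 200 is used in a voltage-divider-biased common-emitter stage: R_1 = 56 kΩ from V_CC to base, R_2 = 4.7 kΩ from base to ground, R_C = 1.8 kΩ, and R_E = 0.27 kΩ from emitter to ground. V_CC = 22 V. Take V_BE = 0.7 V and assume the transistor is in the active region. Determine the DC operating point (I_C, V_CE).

I_C ≈ 3.4 mA, V_CE ≈ 15 V

Thevenize the base divider: V_Th = V_CC·R_2/(R_1+R_2) = 22×4.7/60.7 = 1.7 V, R_Th = R_1‖R_2 = 4.34 kΩ.
Base-emitter loop: V_Th = I_B·R_Th + V_BE + (β+1)I_B·R_E, so I_B = (1.7 − 0.7) / (4.34 + 201×0.27) = 0.0171 mA.
I_C = β·I_B = 200×0.0171 = 3.42 mA, and I_E = (β+1)I_B = 3.44 mA.
V_CE = V_CC − I_C·R_C − I_E·R_E = 22 − 3.42×1.8 − 3.44×0.27 = 14.9 V.
V_CE = 14.9 V > 0.2 V confirms active-region operation.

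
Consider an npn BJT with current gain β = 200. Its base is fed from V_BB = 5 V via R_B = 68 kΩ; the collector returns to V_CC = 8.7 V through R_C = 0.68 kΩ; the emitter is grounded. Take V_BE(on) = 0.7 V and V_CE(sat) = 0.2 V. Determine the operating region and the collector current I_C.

saturation; I_C ≈ 12 mA

Assume active: I_B = (5 − 0.7)/68 = 0.0632 mA, giving I_C = β·I_B = 12.6 mA.
But then V_CE = 8.7 − 12.6×0.68 = 0.1 V < V_CE(sat) = 0.2 V — impossible in the active region.
So the transistor is saturated. With V_CE = 0.2 V, I_C = (V_CC − 0.2)/R_C = 8.5/0.68 = 12.5 mA.
Check: β·I_B = 12.6 mA > I_C = 12.5 mA, confirming saturation.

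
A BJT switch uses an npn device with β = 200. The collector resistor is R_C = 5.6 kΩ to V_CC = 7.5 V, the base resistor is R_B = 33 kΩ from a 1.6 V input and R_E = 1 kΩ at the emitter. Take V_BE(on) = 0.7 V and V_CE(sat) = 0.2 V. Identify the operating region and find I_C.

active; I_C ≈ 0.77 mA

Assume active. Base-emitter loop: I_B = (V_BB − V_BE)/(R_B + (β+1)R_E) = (1.6 − 0.7)/(33 + 201×1) = 0.00385 mA.
I_C = β·I_B = 200×0.00385 = 0.769 mA.
V_CE = V_CC − I_C·R_C − I_E·R_E = 7.5 − 0.769×5.6 − 0.773×1 = 2.42 V > V_CE(sat), so the active-region assumption holds.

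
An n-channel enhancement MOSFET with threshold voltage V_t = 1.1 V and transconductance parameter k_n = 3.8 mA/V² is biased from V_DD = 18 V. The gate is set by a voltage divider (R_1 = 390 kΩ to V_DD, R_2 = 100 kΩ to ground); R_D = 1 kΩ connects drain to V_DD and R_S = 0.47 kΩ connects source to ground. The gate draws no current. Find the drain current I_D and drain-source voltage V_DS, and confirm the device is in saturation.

I_D ≈ 2.9 mA, V_DS ≈ 14 V

V_G = V_DD·R_2/(R_1+R_2) = 18×100/490 = 3.67 V.
Assume saturation: I_D = (k_n/2)(V_GS − V_t)² with V_GS = V_G − I_D·R_S = 3.67 − 0.47·I_D.
Substituting gives 0.42·I_D² − 5.6·I_D + 12.6 = 0, with roots I_D = 2.86 or 10.5 mA.
The root I_D = 10.5 mA gives V_GS = -1.25 V ≤ V_t, so take I_D = 2.86 mA.
Then V_GS = 2.33 V and V_DS = V_DD − I_D(R_D+R_S) = 18 − 2.86×1.47 = 13.8 V.
Saturation requires V_DS ≥ V_GS − V_t = 1.23 V; 13.8 ≥ 1.23 ✓.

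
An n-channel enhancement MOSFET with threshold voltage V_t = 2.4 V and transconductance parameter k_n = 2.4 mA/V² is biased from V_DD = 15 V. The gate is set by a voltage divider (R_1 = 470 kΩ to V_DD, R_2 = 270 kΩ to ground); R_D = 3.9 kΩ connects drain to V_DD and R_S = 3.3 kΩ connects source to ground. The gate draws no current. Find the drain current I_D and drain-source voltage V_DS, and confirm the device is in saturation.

I_D ≈ 0.7 mA, V_DS ≈ 10 V

V_G = V_DD·R_2/(R_1+R_2) = 15×270/740 = 5.47 V.
Assume saturation: I_D = (k_n/2)(V_GS − V_t)² with V_GS = V_G − I_D·R_S = 5.47 − 3.3·I_D.
Substituting gives 13.1·I_D² − 25.3·I_D + 11.3 = 0, with roots I_D = 0.7 or 1.24 mA.
The root I_D = 1.24 mA gives V_GS = 1.38 V ≤ V_t, so take I_D = 0.7 mA.
Then V_GS = 3.16 V and V_DS = V_DD − I_D(R_D+R_S) = 15 − 0.7×7.2 = 9.96 V.
Saturation requires V_DS ≥ V_GS − V_t = 0.764 V; 9.96 ≥ 0.764 ✓.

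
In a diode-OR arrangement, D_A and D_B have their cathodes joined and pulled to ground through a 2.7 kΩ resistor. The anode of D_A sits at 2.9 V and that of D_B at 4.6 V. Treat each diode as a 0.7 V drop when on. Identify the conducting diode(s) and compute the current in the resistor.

Only D_B conducts; I_R ≈ 1.4 mA

Assume both conduct. Then node N would need to be at both 2.9−0.7 = 2.2 V and 4.6−0.7 = 3.9 V, which is impossible.
Assume only D_B conducts: V_N = 4.6 − 0.7 = 3.9 V, so I_R = 3.9/2.7 = 1.44 mA.
Check D_A: its anode-to-cathode voltage is 2.9 − 3.9 = -1 V < 0.7 V, so it is off. The assumption is consistent.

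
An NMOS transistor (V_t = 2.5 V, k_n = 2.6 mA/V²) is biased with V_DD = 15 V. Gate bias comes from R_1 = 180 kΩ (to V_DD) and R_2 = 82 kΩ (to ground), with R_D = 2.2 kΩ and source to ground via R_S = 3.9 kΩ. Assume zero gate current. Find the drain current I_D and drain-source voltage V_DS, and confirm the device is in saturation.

V_G = V_DD·R_2/(R_1+R_2) = 15×82/262 = 4.69 V.
Assume saturation: I_D = (k_n/2)(V_GS − V_t)² with V_GS = V_G − I_D·R_S = 4.69 − 3.9·I_D.
Substituting gives 19.8·I_D² − 23.3·I_D + 6.26 = 0, with roots I_D = 0.417 or 0.759 mA.
The root I_D = 0.759 mA gives V_GS = 1.74 V ≤ V_t, so take I_D = 0.417 mA.
Then V_GS = 3.07 V and V_DS = V_DD − I_D(R_D+R_S) = 15 − 0.417×6.1 = 12.5 V.
Saturation requires V_DS ≥ V_GS − V_t = 0.567 V; 12.5 ≥ 0.567 ✓.

I_D ≈ 0.42 mA, V_DS ≈ 12 V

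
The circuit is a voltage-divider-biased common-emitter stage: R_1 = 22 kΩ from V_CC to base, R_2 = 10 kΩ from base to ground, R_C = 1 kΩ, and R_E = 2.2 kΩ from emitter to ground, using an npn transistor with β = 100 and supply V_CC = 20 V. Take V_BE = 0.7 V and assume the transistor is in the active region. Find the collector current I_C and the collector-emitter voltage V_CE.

I_C ≈ 2.4 mA, V_CE ≈ 12 V

Thevenize the base divider: V_Th = V_CC·R_2/(R_1+R_2) = 20×10/32 = 6.25 V, R_Th = R_1‖R_2 = 6.88 kΩ.
Base-emitter loop: V_Th = I_B·R_Th + V_BE + (β+1)I_B·R_E, so I_B = (6.25 − 0.7) / (6.88 + 101×2.2) = 0.0242 mA.
I_C = β·I_B = 100×0.0242 = 2.42 mA, and I_E = (β+1)I_B = 2.45 mA.
V_CE = V_CC − I_C·R_C − I_E·R_E = 20 − 2.42×1 − 2.45×2.2 = 12.2 V.
V_CE = 12.2 V > 0.2 V confirms active-region operation.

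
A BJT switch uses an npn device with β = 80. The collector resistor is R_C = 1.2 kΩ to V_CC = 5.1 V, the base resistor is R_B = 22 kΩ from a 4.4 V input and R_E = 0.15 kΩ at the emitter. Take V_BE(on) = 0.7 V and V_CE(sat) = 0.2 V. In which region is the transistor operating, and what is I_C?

Assume active: I_B = (4.4 − 0.7)/(22 + 81×0.15) = 0.108 mA, I_C = β·I_B = 8.67 mA.
Then V_CE = 5.1 − 8.67×1.2 − 8.78×0.15 = -6.62 V < 0.2 V — the active assumption fails.
Re-solve with V_CE = 0.2 V. KCL at the emitter: V_E/R_E = (V_BB−0.7−V_E)/R_B + (V_CC−0.2−V_E)/R_C, giving V_E = 0.563 V.
I_C = (V_CC − 0.2 − V_E)/R_C = (4.9 − 0.563)/1.2 = 3.61 mA.
Check: I_B = (3.7 − 0.563)/22 = 0.143 mA, and β·I_B = 11.4 mA > I_C, confirming saturation.

saturation; I_C ≈ 3.6 mA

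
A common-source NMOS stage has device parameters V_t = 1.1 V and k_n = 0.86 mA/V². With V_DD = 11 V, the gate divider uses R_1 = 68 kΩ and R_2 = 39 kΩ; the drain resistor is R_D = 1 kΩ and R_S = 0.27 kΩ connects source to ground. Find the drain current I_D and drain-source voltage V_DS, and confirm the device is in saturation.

I_D ≈ 2.3 mA, V_DS ≈ 8.1 V

V_G = V_DD·R_2/(R_1+R_2) = 11×39/107 = 4.01 V.
Assume saturation: I_D = (k_n/2)(V_GS − V_t)² with V_GS = V_G − I_D·R_S = 4.01 − 0.27·I_D.
Substituting gives 0.0313·I_D² − 1.68·I_D + 3.64 = 0, with roots I_D = 2.27 or 51.2 mA.
The root I_D = 51.2 mA gives V_GS = -9.81 V ≤ V_t, so take I_D = 2.27 mA.
Then V_GS = 3.4 V and V_DS = V_DD − I_D(R_D+R_S) = 11 − 2.27×1.27 = 8.12 V.
Saturation requires V_DS ≥ V_GS − V_t = 2.3 V; 8.12 ≥ 2.3 ✓.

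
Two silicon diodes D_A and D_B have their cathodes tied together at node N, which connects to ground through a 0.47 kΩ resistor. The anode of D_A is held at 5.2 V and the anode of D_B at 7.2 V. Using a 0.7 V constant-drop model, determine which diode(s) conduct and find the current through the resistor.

Only D_B conducts; I_R ≈ 14 mA

Assume both conduct. Then node N would need to be at both 5.2−0.7 = 4.5 V and 7.2−0.7 = 6.5 V, which is impossible.
Assume only D_B conducts: V_N = 7.2 − 0.7 = 6.5 V, so I_R = 6.5/0.47 = 13.8 mA.
Check D_A: its anode-to-cathode voltage is 5.2 − 6.5 = -1.3 V < 0.7 V, so it is off. The assumption is consistent.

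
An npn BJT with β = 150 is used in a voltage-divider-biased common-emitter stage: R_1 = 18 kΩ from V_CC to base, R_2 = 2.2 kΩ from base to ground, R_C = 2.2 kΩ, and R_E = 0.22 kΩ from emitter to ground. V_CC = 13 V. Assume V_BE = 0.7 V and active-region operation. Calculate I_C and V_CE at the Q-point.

Thevenize the base divider: V_Th = V_CC·R_2/(R_1+R_2) = 13×2.2/20.2 = 1.42 V, R_Th = R_1‖R_2 = 1.96 kΩ.
Base-emitter loop: V_Th = I_B·R_Th + V_BE + (β+1)I_B·R_E, so I_B = (1.42 − 0.7) / (1.96 + 151×0.22) = 0.0203 mA.
I_C = β·I_B = 150×0.0203 = 3.05 mA, and I_E = (β+1)I_B = 3.07 mA.
V_CE = V_CC − I_C·R_C − I_E·R_E = 13 − 3.05×2.2 − 3.07×0.22 = 5.61 V.
V_CE = 5.61 V > 0.2 V confirms active-region operation.

I_C ≈ 3.1 mA, V_CE ≈ 5.6 V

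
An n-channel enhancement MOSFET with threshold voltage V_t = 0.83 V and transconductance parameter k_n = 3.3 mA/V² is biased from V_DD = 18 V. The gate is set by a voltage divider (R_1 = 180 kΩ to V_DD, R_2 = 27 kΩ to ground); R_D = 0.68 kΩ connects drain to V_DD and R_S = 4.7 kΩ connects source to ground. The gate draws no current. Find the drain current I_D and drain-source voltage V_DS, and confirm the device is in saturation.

V_G = V_DD·R_2/(R_1+R_2) = 18×27/207 = 2.35 V.
Assume saturation: I_D = (k_n/2)(V_GS − V_t)² with V_GS = V_G − I_D·R_S = 2.35 − 4.7·I_D.
Substituting gives 36.4·I_D² − 24.5·I_D + 3.8 = 0, with roots I_D = 0.242 or 0.432 mA.
The root I_D = 0.432 mA gives V_GS = 0.318 V ≤ V_t, so take I_D = 0.242 mA.
Then V_GS = 1.21 V and V_DS = V_DD − I_D(R_D+R_S) = 18 − 0.242×5.38 = 16.7 V.
Saturation requires V_DS ≥ V_GS − V_t = 0.383 V; 16.7 ≥ 0.383 ✓.

I_D ≈ 0.24 mA, V_DS ≈ 17 V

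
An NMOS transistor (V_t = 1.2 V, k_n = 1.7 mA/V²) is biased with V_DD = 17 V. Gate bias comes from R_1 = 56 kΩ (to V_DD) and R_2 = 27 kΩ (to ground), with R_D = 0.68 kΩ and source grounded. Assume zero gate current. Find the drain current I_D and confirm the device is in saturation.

V_G = V_DD·R_2/(R_1+R_2) = 17×27/83 = 5.53 V. With the source grounded, V_GS = V_G = 5.53 V.
Assume saturation: I_D = (k_n/2)(V_GS − V_t)² = (1.7/2)×(5.53 − 1.2)² = 0.85×4.33² = 15.9 mA.
V_DS = V_DD − I_D·R_D = 17 − 15.9×0.68 = 6.16 V.
Saturation requires V_DS ≥ V_GS − V_t = 4.33 V; 6.16 ≥ 4.33 ✓.

I_D ≈ 16 mA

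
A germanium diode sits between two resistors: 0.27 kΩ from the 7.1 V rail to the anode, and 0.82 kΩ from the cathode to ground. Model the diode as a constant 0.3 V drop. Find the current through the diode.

The two resistors are in series with the diode, so KVL gives 7.1 = I·0.27 + 0.3 + I·0.82.
I = (7.1 − 0.3) / (0.27 + 0.82) kΩ = 6.8 / 1.09 = 6.24 mA.

I ≈ 6.2 mA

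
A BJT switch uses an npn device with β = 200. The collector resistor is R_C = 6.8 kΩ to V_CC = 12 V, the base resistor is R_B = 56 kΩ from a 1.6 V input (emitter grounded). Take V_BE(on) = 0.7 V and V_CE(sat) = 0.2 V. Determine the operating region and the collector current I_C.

saturation; I_C ≈ 1.7 mA

Assume active: I_B = (1.6 − 0.7)/56 = 0.0161 mA, giving I_C = β·I_B = 3.21 mA.
But then V_CE = 12 − 3.21×6.8 = -9.86 V < V_CE(sat) = 0.2 V — impossible in the active region.
So the transistor is saturated. With V_CE = 0.2 V, I_C = (V_CC − 0.2)/R_C = 11.8/6.8 = 1.74 mA.
Check: β·I_B = 3.21 mA > I_C = 1.74 mA, confirming saturation.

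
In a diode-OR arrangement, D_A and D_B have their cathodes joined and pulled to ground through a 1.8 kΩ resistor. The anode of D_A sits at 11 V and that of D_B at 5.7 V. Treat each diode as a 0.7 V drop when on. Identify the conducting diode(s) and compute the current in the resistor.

Only D_A conducts; I_R ≈ 5.7 mA

Assume both conduct. Then node N would need to be at both 11−0.7 = 10.3 V and 5.7−0.7 = 5 V, which is impossible.
Assume only D_A conducts: V_N = 11 − 0.7 = 10.3 V, so I_R = 10.3/1.8 = 5.72 mA.
Check D_B: its anode-to-cathode voltage is 5.7 − 10.3 = -4.6 V < 0.7 V, so it is off. The assumption is consistent.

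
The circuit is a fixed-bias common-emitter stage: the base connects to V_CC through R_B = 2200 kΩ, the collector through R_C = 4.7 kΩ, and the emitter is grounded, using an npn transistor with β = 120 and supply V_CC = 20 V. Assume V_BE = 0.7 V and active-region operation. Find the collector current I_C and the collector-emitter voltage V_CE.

Base loop: V_CC = I_B·R_B + V_BE, so I_B = (20 − 0.7)/2200 kΩ = 0.00877 mA.
In the active region I_C = β·I_B = 120 × 0.00877 = 1.05 mA.
Collector loop: V_CE = V_CC − I_C·R_C = 20 − 1.05×4.7 = 15.1 V.
Since V_CE = 15.1 V > V_CE(sat) ≈ 0.2 V, the transistor is in the active region as assumed.

I_C ≈ 1.1 mA, V_CE ≈ 15 V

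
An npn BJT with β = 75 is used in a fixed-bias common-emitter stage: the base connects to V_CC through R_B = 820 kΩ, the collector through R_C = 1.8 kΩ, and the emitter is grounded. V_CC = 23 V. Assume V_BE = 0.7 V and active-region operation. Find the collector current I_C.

I_C ≈ 2 mA

Base loop: V_CC = I_B·R_B + V_BE, so I_B = (23 − 0.7)/820 kΩ = 0.0272 mA.
In the active region I_C = β·I_B = 75 × 0.0272 = 2.04 mA.
Collector loop: V_CE = V_CC − I_C·R_C = 23 − 2.04×1.8 = 19.3 V.
Since V_CE = 19.3 V > V_CE(sat) ≈ 0.2 V, the transistor is in the active region as assumed.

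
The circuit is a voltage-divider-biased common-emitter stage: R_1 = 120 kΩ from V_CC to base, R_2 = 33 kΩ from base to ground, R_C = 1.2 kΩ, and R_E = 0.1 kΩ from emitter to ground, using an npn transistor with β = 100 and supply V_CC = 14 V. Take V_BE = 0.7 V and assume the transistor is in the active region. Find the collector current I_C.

I_C ≈ 6.4 mA

Thevenize the base divider: V_Th = V_CC·R_2/(R_1+R_2) = 14×33/153 = 3.02 V, R_Th = R_1‖R_2 = 25.9 kΩ.
Base-emitter loop: V_Th = I_B·R_Th + V_BE + (β+1)I_B·R_E, so I_B = (3.02 − 0.7) / (25.9 + 101×0.1) = 0.0645 mA.
I_C = β·I_B = 100×0.0645 = 6.45 mA, and I_E = (β+1)I_B = 6.51 mA.
V_CE = V_CC − I_C·R_C − I_E·R_E = 14 − 6.45×1.2 − 6.51×0.1 = 5.61 V.
V_CE = 5.61 V > 0.2 V confirms active-region operation.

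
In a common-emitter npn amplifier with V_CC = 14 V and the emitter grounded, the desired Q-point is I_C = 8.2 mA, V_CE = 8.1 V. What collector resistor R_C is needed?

R_C ≈ 0.72 kΩ

Collector loop: V_CC = I_C·R_C + V_CE.
R_C = (V_CC − V_CE)/I_C = (14 − 8.1)/8.2 = 0.72 kΩ.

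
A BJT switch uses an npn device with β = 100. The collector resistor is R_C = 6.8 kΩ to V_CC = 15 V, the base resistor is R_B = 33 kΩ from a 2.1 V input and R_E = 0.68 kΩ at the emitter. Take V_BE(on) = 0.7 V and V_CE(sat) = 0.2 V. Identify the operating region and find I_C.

active; I_C ≈ 1.4 mA

Assume active. Base-emitter loop: I_B = (V_BB − V_BE)/(R_B + (β+1)R_E) = (2.1 − 0.7)/(33 + 101×0.68) = 0.0138 mA.
I_C = β·I_B = 100×0.0138 = 1.38 mA.
V_CE = V_CC − I_C·R_C − I_E·R_E = 15 − 1.38×6.8 − 1.39×0.68 = 4.69 V > V_CE(sat), so the active-region assumption holds.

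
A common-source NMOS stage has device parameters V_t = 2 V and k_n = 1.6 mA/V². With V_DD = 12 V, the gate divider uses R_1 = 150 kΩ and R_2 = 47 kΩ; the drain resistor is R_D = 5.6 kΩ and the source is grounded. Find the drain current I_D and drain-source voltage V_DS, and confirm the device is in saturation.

I_D ≈ 0.6 mA, V_DS ≈ 8.7 V

V_G = V_DD·R_2/(R_1+R_2) = 12×47/197 = 2.86 V. With the source grounded, V_GS = V_G = 2.86 V.
Assume saturation: I_D = (k_n/2)(V_GS − V_t)² = (1.6/2)×(2.86 − 2)² = 0.8×0.863² = 0.596 mA.
V_DS = V_DD − I_D·R_D = 12 − 0.596×5.6 = 8.66 V.
Saturation requires V_DS ≥ V_GS − V_t = 0.863 V; 8.66 ≥ 0.863 ✓.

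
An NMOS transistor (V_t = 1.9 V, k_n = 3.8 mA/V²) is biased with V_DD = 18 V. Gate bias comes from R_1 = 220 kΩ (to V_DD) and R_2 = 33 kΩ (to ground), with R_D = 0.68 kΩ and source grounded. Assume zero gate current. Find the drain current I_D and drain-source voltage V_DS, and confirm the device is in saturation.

I_D ≈ 0.38 mA, V_DS ≈ 18 V

V_G = V_DD·R_2/(R_1+R_2) = 18×33/253 = 2.35 V. With the source grounded, V_GS = V_G = 2.35 V.
Assume saturation: I_D = (k_n/2)(V_GS − V_t)² = (3.8/2)×(2.35 − 1.9)² = 1.9×0.448² = 0.381 mA.
V_DS = V_DD − I_D·R_D = 18 − 0.381×0.68 = 17.7 V.
Saturation requires V_DS ≥ V_GS − V_t = 0.448 V; 17.7 ≥ 0.448 ✓.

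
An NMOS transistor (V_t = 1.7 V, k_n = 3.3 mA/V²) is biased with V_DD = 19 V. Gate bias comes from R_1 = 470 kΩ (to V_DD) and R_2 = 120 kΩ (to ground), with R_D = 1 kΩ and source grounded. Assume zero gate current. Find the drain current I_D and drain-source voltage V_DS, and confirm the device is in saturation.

I_D ≈ 7.7 mA, V_DS ≈ 11 V

V_G = V_DD·R_2/(R_1+R_2) = 19×120/590 = 3.86 V. With the source grounded, V_GS = V_G = 3.86 V.
Assume saturation: I_D = (k_n/2)(V_GS − V_t)² = (3.3/2)×(3.86 − 1.7)² = 1.65×2.16² = 7.73 mA.
V_DS = V_DD − I_D·R_D = 19 − 7.73×1 = 11.3 V.
Saturation requires V_DS ≥ V_GS − V_t = 2.16 V; 11.3 ≥ 2.16 ✓.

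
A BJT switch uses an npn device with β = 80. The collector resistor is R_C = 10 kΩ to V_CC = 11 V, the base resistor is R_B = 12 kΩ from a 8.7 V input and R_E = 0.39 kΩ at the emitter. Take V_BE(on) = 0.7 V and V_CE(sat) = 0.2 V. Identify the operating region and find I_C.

Assume active: I_B = (8.7 − 0.7)/(12 + 81×0.39) = 0.184 mA, I_C = β·I_B = 14.7 mA.
Then V_CE = 11 − 14.7×10 − 14.9×0.39 = -142 V < 0.2 V — the active assumption fails.
Re-solve with V_CE = 0.2 V. KCL at the emitter: V_E/R_E = (V_BB−0.7−V_E)/R_B + (V_CC−0.2−V_E)/R_C, giving V_E = 0.636 V.
I_C = (V_CC − 0.2 − V_E)/R_C = (10.8 − 0.636)/10 = 1.02 mA.
Check: I_B = (8 − 0.636)/12 = 0.614 mA, and β·I_B = 49.1 mA > I_C, confirming saturation.

saturation; I_C ≈ 1 mA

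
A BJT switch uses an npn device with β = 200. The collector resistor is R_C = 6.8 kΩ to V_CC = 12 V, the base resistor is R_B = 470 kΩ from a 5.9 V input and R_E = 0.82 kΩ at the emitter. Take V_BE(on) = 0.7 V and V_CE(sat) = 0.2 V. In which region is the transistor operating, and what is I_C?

saturation; I_C ≈ 1.5 mA

Assume active: I_B = (5.9 − 0.7)/(470 + 201×0.82) = 0.00819 mA, I_C = β·I_B = 1.64 mA.
Then V_CE = 12 − 1.64×6.8 − 1.65×0.82 = -0.49 V < 0.2 V — the active assumption fails.
Re-solve with V_CE = 0.2 V. KCL at the emitter: V_E/R_E = (V_BB−0.7−V_E)/R_B + (V_CC−0.2−V_E)/R_C, giving V_E = 1.28 V.
I_C = (V_CC − 0.2 − V_E)/R_C = (11.8 − 1.28)/6.8 = 1.55 mA.
Check: I_B = (5.2 − 1.28)/470 = 0.00835 mA, and β·I_B = 1.67 mA > I_C, confirming saturation.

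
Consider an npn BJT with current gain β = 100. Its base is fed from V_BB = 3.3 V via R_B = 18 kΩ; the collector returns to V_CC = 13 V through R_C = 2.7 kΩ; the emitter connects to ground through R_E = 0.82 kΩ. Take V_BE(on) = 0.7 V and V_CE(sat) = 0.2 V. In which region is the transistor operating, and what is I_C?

Assume active. Base-emitter loop: I_B = (V_BB − V_BE)/(R_B + (β+1)R_E) = (3.3 − 0.7)/(18 + 101×0.82) = 0.0258 mA.
I_C = β·I_B = 100×0.0258 = 2.58 mA.
V_CE = V_CC − I_C·R_C − I_E·R_E = 13 − 2.58×2.7 − 2.6×0.82 = 3.9 V > V_CE(sat), so the active-region assumption holds.

active; I_C ≈ 2.6 mA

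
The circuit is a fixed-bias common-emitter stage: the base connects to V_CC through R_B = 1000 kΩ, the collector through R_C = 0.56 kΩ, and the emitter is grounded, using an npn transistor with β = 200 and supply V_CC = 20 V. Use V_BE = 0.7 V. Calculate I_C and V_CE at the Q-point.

I_C ≈ 3.9 mA, V_CE ≈ 18 V

Base loop: V_CC = I_B·R_B + V_BE, so I_B = (20 − 0.7)/1000 kΩ = 0.0193 mA.
In the active region I_C = β·I_B = 200 × 0.0193 = 3.86 mA.
Collector loop: V_CE = V_CC − I_C·R_C = 20 − 3.86×0.56 = 17.8 V.
Since V_CE = 17.8 V > V_CE(sat) ≈ 0.2 V, the transistor is in the active region as assumed.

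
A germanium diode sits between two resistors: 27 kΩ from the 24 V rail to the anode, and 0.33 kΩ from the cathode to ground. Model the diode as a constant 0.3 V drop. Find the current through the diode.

The two resistors are in series with the diode, so KVL gives 24 = I·27 + 0.3 + I·0.33.
I = (24 − 0.3) / (27 + 0.33) kΩ = 23.7 / 27.3 = 0.867 mA.

I ≈ 0.87 mA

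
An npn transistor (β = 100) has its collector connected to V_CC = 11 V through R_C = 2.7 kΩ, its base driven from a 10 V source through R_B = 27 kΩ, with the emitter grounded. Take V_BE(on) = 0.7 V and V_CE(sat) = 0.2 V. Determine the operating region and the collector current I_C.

Assume active: I_B = (10 − 0.7)/27 = 0.344 mA, giving I_C = β·I_B = 34.4 mA.
But then V_CE = 11 − 34.4×2.7 = -82 V < V_CE(sat) = 0.2 V — impossible in the active region.
So the transistor is saturated. With V_CE = 0.2 V, I_C = (V_CC − 0.2)/R_C = 10.8/2.7 = 4 mA.
Check: β·I_B = 34.4 mA > I_C = 4 mA, confirming saturation.

saturation; I_C ≈ 4 mA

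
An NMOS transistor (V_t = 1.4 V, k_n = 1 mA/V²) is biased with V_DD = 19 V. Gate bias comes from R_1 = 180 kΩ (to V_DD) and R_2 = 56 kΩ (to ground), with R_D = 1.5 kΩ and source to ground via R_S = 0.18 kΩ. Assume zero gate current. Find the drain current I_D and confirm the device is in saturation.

I_D ≈ 3.2 mA

V_G = V_DD·R_2/(R_1+R_2) = 19×56/236 = 4.51 V.
Assume saturation: I_D = (k_n/2)(V_GS − V_t)² with V_GS = V_G − I_D·R_S = 4.51 − 0.18·I_D.
Substituting gives 0.0162·I_D² − 1.56·I_D + 4.83 = 0, with roots I_D = 3.2 or 93.1 mA.
The root I_D = 93.1 mA gives V_GS = -12.2 V ≤ V_t, so take I_D = 3.2 mA.
Then V_GS = 3.93 V and V_DS = V_DD − I_D(R_D+R_S) = 19 − 3.2×1.68 = 13.6 V.
Saturation requires V_DS ≥ V_GS − V_t = 2.53 V; 13.6 ≥ 2.53 ✓.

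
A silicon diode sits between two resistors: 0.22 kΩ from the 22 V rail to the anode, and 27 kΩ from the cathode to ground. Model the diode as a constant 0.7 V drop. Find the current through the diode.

The two resistors are in series with the diode, so KVL gives 22 = I·0.22 + 0.7 + I·27.
I = (22 − 0.7) / (0.22 + 27) kΩ = 21.3 / 27.2 = 0.783 mA.

I ≈ 0.78 mA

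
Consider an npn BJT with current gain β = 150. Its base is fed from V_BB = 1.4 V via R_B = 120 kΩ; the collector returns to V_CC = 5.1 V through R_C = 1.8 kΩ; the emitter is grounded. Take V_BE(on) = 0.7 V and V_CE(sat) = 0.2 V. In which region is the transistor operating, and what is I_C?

active; I_C ≈ 0.87 mA

Assume active. Base-emitter loop: I_B = (V_BB − V_BE)/R_B = (1.4 − 0.7)/120 = 0.00583 mA.
I_C = β·I_B = 150×0.00583 = 0.875 mA.
V_CE = V_CC − I_C·R_C = 5.1 − 0.875×1.8 = 3.52 V > V_CE(sat), so the active-region assumption holds.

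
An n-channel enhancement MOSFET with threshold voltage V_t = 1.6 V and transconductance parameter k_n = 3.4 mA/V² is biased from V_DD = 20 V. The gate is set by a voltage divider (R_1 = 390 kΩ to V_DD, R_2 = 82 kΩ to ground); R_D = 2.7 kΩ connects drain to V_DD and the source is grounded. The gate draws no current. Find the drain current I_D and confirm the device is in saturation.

V_G = V_DD·R_2/(R_1+R_2) = 20×82/472 = 3.47 V. With the source grounded, V_GS = V_G = 3.47 V.
Assume saturation: I_D = (k_n/2)(V_GS − V_t)² = (3.4/2)×(3.47 − 1.6)² = 1.7×1.87² = 5.97 mA.
V_DS = V_DD − I_D·R_D = 20 − 5.97×2.7 = 3.87 V.
Saturation requires V_DS ≥ V_GS − V_t = 1.87 V; 3.87 ≥ 1.87 ✓.

I_D ≈ 6 mA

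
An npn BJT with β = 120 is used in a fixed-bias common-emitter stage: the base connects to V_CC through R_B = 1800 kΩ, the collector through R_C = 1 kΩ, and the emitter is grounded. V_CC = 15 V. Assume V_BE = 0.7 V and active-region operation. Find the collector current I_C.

I_C ≈ 0.95 mA

Base loop: V_CC = I_B·R_B + V_BE, so I_B = (15 − 0.7)/1800 kΩ = 0.00794 mA.
In the active region I_C = β·I_B = 120 × 0.00794 = 0.953 mA.
Collector loop: V_CE = V_CC − I_C·R_C = 15 − 0.953×1 = 14 V.
Since V_CE = 14 V > V_CE(sat) ≈ 0.2 V, the transistor is in the active region as assumed.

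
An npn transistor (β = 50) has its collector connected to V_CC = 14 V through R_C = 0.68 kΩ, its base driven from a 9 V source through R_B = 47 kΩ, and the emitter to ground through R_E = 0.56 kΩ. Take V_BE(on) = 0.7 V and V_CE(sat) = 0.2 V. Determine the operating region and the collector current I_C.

active; I_C ≈ 5.5 mA

Assume active. Base-emitter loop: I_B = (V_BB − V_BE)/(R_B + (β+1)R_E) = (9 − 0.7)/(47 + 51×0.56) = 0.11 mA.
I_C = β·I_B = 50×0.11 = 5.49 mA.
V_CE = V_CC − I_C·R_C − I_E·R_E = 14 − 5.49×0.68 − 5.6×0.56 = 7.13 V > V_CE(sat), so the active-region assumption holds.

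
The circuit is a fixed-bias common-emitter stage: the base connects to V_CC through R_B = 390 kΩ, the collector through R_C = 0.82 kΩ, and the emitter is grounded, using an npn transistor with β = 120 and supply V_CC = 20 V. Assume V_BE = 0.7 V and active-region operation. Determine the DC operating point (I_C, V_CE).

Base loop: V_CC = I_B·R_B + V_BE, so I_B = (20 − 0.7)/390 kΩ = 0.0495 mA.
In the active region I_C = β·I_B = 120 × 0.0495 = 5.94 mA.
Collector loop: V_CE = V_CC − I_C·R_C = 20 − 5.94×0.82 = 15.1 V.
Since V_CE = 15.1 V > V_CE(sat) ≈ 0.2 V, the transistor is in the active region as assumed.

I_C ≈ 5.9 mA, V_CE ≈ 15 V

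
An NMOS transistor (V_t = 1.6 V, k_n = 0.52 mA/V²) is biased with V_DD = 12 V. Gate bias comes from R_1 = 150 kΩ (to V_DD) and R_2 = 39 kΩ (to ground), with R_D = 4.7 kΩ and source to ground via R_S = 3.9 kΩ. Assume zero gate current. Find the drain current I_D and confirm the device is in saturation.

V_G = V_DD·R_2/(R_1+R_2) = 12×39/189 = 2.48 V.
Assume saturation: I_D = (k_n/2)(V_GS − V_t)² with V_GS = V_G − I_D·R_S = 2.48 − 3.9·I_D.
Substituting gives 3.95·I_D² − 2.78·I_D + 0.2 = 0, with roots I_D = 0.0813 or 0.621 mA.
The root I_D = 0.621 mA gives V_GS = 0.0546 V ≤ V_t, so take I_D = 0.0813 mA.
Then V_GS = 2.16 V and V_DS = V_DD − I_D(R_D+R_S) = 12 − 0.0813×8.6 = 11.3 V.
Saturation requires V_DS ≥ V_GS − V_t = 0.559 V; 11.3 ≥ 0.559 ✓.

I_D ≈ 0.081 mA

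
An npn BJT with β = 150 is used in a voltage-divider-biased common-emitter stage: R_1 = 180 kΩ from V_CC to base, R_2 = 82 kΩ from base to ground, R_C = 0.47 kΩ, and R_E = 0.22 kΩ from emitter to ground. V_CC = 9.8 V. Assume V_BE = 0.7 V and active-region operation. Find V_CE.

V_CE ≈ 7.1 V

Thevenize the base divider: V_Th = V_CC·R_2/(R_1+R_2) = 9.8×82/262 = 3.07 V, R_Th = R_1‖R_2 = 56.3 kΩ.
Base-emitter loop: V_Th = I_B·R_Th + V_BE + (β+1)I_B·R_E, so I_B = (3.07 − 0.7) / (56.3 + 151×0.22) = 0.0264 mA.
I_C = β·I_B = 150×0.0264 = 3.96 mA, and I_E = (β+1)I_B = 3.99 mA.
V_CE = V_CC − I_C·R_C − I_E·R_E = 9.8 − 3.96×0.47 − 3.99×0.22 = 7.06 V.
V_CE = 7.06 V > 0.2 V confirms active-region operation.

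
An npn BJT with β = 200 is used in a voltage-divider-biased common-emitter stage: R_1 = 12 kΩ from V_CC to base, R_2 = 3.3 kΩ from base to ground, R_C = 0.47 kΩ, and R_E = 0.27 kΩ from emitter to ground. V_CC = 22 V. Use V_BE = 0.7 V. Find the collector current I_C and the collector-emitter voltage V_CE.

I_C ≈ 14 mA, V_CE ≈ 11 V

Thevenize the base divider: V_Th = V_CC·R_2/(R_1+R_2) = 22×3.3/15.3 = 4.75 V, R_Th = R_1‖R_2 = 2.59 kΩ.
Base-emitter loop: V_Th = I_B·R_Th + V_BE + (β+1)I_B·R_E, so I_B = (4.75 − 0.7) / (2.59 + 201×0.27) = 0.0711 mA.
I_C = β·I_B = 200×0.0711 = 14.2 mA, and I_E = (β+1)I_B = 14.3 mA.
V_CE = V_CC − I_C·R_C − I_E·R_E = 22 − 14.2×0.47 − 14.3×0.27 = 11.5 V.
V_CE = 11.5 V > 0.2 V confirms active-region operation.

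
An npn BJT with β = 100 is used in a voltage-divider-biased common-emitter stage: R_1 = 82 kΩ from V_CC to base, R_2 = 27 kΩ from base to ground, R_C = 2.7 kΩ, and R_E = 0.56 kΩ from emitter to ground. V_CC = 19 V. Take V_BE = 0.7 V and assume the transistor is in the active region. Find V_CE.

V_CE ≈ 2 V

Thevenize the base divider: V_Th = V_CC·R_2/(R_1+R_2) = 19×27/109 = 4.71 V, R_Th = R_1‖R_2 = 20.3 kΩ.
Base-emitter loop: V_Th = I_B·R_Th + V_BE + (β+1)I_B·R_E, so I_B = (4.71 − 0.7) / (20.3 + 101×0.56) = 0.0521 mA.
I_C = β·I_B = 100×0.0521 = 5.21 mA, and I_E = (β+1)I_B = 5.26 mA.
V_CE = V_CC − I_C·R_C − I_E·R_E = 19 − 5.21×2.7 − 5.26×0.56 = 1.98 V.
V_CE = 1.98 V > 0.2 V confirms active-region operation.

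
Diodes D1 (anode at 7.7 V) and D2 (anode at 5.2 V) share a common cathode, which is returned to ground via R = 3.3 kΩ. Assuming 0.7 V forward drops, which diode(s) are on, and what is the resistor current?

Assume both conduct. Then node N would need to be at both 7.7−0.7 = 7 V and 5.2−0.7 = 4.5 V, which is impossible.
Assume only D1 conducts: V_N = 7.7 − 0.7 = 7 V, so I_R = 7/3.3 = 2.12 mA.
Check D2: its anode-to-cathode voltage is 5.2 − 7 = -1.8 V < 0.7 V, so it is off. The assumption is consistent.

Only D1 conducts; I_R ≈ 2.1 mA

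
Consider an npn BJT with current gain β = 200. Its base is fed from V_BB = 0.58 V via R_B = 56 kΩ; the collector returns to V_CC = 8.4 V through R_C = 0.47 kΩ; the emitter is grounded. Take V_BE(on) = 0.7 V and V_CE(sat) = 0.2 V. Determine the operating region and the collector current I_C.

V_BB = 0.58 V ≤ V_BE(on) = 0.7 V, so the base-emitter junction is not forward biased.
The transistor is in cutoff: I_B = I_C = 0.

cutoff; I_C ≈ 0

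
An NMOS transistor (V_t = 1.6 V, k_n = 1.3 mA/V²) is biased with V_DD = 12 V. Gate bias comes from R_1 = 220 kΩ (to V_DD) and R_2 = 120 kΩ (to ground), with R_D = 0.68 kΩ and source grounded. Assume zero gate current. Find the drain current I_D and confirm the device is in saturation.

V_G = V_DD·R_2/(R_1+R_2) = 12×120/340 = 4.24 V. With the source grounded, V_GS = V_G = 4.24 V.
Assume saturation: I_D = (k_n/2)(V_GS − V_t)² = (1.3/2)×(4.24 − 1.6)² = 0.65×2.64² = 4.51 mA.
V_DS = V_DD − I_D·R_D = 12 − 4.51×0.68 = 8.93 V.
Saturation requires V_DS ≥ V_GS − V_t = 2.64 V; 8.93 ≥ 2.64 ✓.

I_D ≈ 4.5 mA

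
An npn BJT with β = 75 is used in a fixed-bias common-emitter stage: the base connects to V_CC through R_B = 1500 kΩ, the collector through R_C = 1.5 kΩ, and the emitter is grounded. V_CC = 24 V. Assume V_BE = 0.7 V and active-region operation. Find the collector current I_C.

I_C ≈ 1.2 mA

Base loop: V_CC = I_B·R_B + V_BE, so I_B = (24 − 0.7)/1500 kΩ = 0.0155 mA.
In the active region I_C = β·I_B = 75 × 0.0155 = 1.17 mA.
Collector loop: V_CE = V_CC − I_C·R_C = 24 − 1.17×1.5 = 22.3 V.
Since V_CE = 22.3 V > V_CE(sat) ≈ 0.2 V, the transistor is in the active region as assumed.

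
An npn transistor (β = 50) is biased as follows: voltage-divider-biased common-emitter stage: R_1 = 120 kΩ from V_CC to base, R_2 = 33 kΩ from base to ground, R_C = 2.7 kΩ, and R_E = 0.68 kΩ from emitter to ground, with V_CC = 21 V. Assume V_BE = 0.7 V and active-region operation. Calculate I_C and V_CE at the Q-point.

I_C ≈ 3.2 mA, V_CE ≈ 10 V

Thevenize the base divider: V_Th = V_CC·R_2/(R_1+R_2) = 21×33/153 = 4.53 V, R_Th = R_1‖R_2 = 25.9 kΩ.
Base-emitter loop: V_Th = I_B·R_Th + V_BE + (β+1)I_B·R_E, so I_B = (4.53 − 0.7) / (25.9 + 51×0.68) = 0.0632 mA.
I_C = β·I_B = 50×0.0632 = 3.16 mA, and I_E = (β+1)I_B = 3.22 mA.
V_CE = V_CC − I_C·R_C − I_E·R_E = 21 − 3.16×2.7 − 3.22×0.68 = 10.3 V.
V_CE = 10.3 V > 0.2 V confirms active-region operation.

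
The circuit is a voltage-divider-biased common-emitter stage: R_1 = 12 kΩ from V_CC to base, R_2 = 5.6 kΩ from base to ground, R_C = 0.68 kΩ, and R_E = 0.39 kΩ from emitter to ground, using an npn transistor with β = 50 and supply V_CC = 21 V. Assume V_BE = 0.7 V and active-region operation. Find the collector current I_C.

I_C ≈ 13 mA

Thevenize the base divider: V_Th = V_CC·R_2/(R_1+R_2) = 21×5.6/17.6 = 6.68 V, R_Th = R_1‖R_2 = 3.82 kΩ.
Base-emitter loop: V_Th = I_B·R_Th + V_BE + (β+1)I_B·R_E, so I_B = (6.68 − 0.7) / (3.82 + 51×0.39) = 0.252 mA.
I_C = β·I_B = 50×0.252 = 12.6 mA, and I_E = (β+1)I_B = 12.9 mA.
V_CE = V_CC − I_C·R_C − I_E·R_E = 21 − 12.6×0.68 − 12.9×0.39 = 7.4 V.
V_CE = 7.4 V > 0.2 V confirms active-region operation.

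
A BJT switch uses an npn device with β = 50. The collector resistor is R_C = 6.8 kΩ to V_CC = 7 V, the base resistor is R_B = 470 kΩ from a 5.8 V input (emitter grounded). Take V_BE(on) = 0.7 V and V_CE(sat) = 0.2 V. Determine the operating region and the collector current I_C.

active; I_C ≈ 0.54 mA

Assume active. Base-emitter loop: I_B = (V_BB − V_BE)/R_B = (5.8 − 0.7)/470 = 0.0109 mA.
I_C = β·I_B = 50×0.0109 = 0.543 mA.
V_CE = V_CC − I_C·R_C = 7 − 0.543×6.8 = 3.31 V > V_CE(sat), so the active-region assumption holds.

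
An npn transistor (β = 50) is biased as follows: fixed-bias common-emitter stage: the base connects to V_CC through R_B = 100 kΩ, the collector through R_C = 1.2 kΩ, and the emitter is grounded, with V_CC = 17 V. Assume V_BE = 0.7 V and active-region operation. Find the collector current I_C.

Base loop: V_CC = I_B·R_B + V_BE, so I_B = (17 − 0.7)/100 kΩ = 0.163 mA.
In the active region I_C = β·I_B = 50 × 0.163 = 8.15 mA.
Collector loop: V_CE = V_CC − I_C·R_C = 17 − 8.15×1.2 = 7.22 V.
Since V_CE = 7.22 V > V_CE(sat) ≈ 0.2 V, the transistor is in the active region as assumed.

I_C ≈ 8.2 mA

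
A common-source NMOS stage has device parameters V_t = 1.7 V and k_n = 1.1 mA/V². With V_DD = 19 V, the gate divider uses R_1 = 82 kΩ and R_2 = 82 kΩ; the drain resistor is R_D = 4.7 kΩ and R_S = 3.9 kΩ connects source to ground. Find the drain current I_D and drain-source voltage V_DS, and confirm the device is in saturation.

V_G = V_DD·R_2/(R_1+R_2) = 19×82/164 = 9.5 V.
Assume saturation: I_D = (k_n/2)(V_GS − V_t)² with V_GS = V_G − I_D·R_S = 9.5 − 3.9·I_D.
Substituting gives 8.37·I_D² − 34.5·I_D + 33.5 = 0, with roots I_D = 1.57 or 2.55 mA.
The root I_D = 2.55 mA gives V_GS = -0.454 V ≤ V_t, so take I_D = 1.57 mA.
Then V_GS = 3.39 V and V_DS = V_DD − I_D(R_D+R_S) = 19 − 1.57×8.6 = 5.52 V.
Saturation requires V_DS ≥ V_GS − V_t = 1.69 V; 5.52 ≥ 1.69 ✓.

I_D ≈ 1.6 mA, V_DS ≈ 5.5 V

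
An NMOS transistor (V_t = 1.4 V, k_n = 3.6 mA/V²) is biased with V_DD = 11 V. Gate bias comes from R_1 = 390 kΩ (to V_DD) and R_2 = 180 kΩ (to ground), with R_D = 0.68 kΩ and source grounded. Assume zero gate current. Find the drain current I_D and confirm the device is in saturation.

I_D ≈ 7.7 mA

V_G = V_DD·R_2/(R_1+R_2) = 11×180/570 = 3.47 V. With the source grounded, V_GS = V_G = 3.47 V.
Assume saturation: I_D = (k_n/2)(V_GS − V_t)² = (3.6/2)×(3.47 − 1.4)² = 1.8×2.07² = 7.74 mA.
V_DS = V_DD − I_D·R_D = 11 − 7.74×0.68 = 5.74 V.
Saturation requires V_DS ≥ V_GS − V_t = 2.07 V; 5.74 ≥ 2.07 ✓.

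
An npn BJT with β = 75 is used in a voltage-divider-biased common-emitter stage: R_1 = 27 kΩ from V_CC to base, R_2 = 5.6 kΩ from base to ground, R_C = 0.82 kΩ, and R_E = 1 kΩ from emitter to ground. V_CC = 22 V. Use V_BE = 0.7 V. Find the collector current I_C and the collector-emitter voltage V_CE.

Thevenize the base divider: V_Th = V_CC·R_2/(R_1+R_2) = 22×5.6/32.6 = 3.78 V, R_Th = R_1‖R_2 = 4.64 kΩ.
Base-emitter loop: V_Th = I_B·R_Th + V_BE + (β+1)I_B·R_E, so I_B = (3.78 − 0.7) / (4.64 + 76×1) = 0.0382 mA.
I_C = β·I_B = 75×0.0382 = 2.86 mA, and I_E = (β+1)I_B = 2.9 mA.
V_CE = V_CC − I_C·R_C − I_E·R_E = 22 − 2.86×0.82 − 2.9×1 = 16.7 V.
V_CE = 16.7 V > 0.2 V confirms active-region operation.

I_C ≈ 2.9 mA, V_CE ≈ 17 V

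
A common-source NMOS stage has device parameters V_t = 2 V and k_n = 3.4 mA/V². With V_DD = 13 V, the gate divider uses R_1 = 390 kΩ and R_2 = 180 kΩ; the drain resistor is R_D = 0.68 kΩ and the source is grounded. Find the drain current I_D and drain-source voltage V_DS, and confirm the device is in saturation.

I_D ≈ 7.5 mA, V_DS ≈ 7.9 V

V_G = V_DD·R_2/(R_1+R_2) = 13×180/570 = 4.11 V. With the source grounded, V_GS = V_G = 4.11 V.
Assume saturation: I_D = (k_n/2)(V_GS − V_t)² = (3.4/2)×(4.11 − 2)² = 1.7×2.11² = 7.53 mA.
V_DS = V_DD − I_D·R_D = 13 − 7.53×0.68 = 7.88 V.
Saturation requires V_DS ≥ V_GS − V_t = 2.11 V; 7.88 ≥ 2.11 ✓.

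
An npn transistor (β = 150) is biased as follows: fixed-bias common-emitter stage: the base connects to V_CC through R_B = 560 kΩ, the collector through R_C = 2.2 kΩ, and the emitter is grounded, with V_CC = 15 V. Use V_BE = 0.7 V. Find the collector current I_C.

Base loop: V_CC = I_B·R_B + V_BE, so I_B = (15 − 0.7)/560 kΩ = 0.0255 mA.
In the active region I_C = β·I_B = 150 × 0.0255 = 3.83 mA.
Collector loop: V_CE = V_CC − I_C·R_C = 15 − 3.83×2.2 = 6.57 V.
Since V_CE = 6.57 V > V_CE(sat) ≈ 0.2 V, the transistor is in the active region as assumed.

I_C ≈ 3.8 mA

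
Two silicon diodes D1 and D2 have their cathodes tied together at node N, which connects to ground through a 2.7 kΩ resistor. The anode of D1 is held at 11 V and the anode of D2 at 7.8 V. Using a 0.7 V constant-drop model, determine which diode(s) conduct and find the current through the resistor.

Assume both conduct. Then node N would need to be at both 11−0.7 = 10.3 V and 7.8−0.7 = 7.1 V, which is impossible.
Assume only D1 conducts: V_N = 11 − 0.7 = 10.3 V, so I_R = 10.3/2.7 = 3.81 mA.
Check D2: its anode-to-cathode voltage is 7.8 − 10.3 = -2.5 V < 0.7 V, so it is off. The assumption is consistent.

Only D1 conducts; I_R ≈ 3.8 mA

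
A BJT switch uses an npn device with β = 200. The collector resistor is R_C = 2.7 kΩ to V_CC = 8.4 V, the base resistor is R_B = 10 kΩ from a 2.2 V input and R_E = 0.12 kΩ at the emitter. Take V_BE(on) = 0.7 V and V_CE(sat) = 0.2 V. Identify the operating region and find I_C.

saturation; I_C ≈ 2.9 mA

Assume active: I_B = (2.2 − 0.7)/(10 + 201×0.12) = 0.044 mA, I_C = β·I_B = 8.79 mA.
Then V_CE = 8.4 − 8.79×2.7 − 8.84×0.12 = -16.4 V < 0.2 V — the active assumption fails.
Re-solve with V_CE = 0.2 V. KCL at the emitter: V_E/R_E = (V_BB−0.7−V_E)/R_B + (V_CC−0.2−V_E)/R_C, giving V_E = 0.362 V.
I_C = (V_CC − 0.2 − V_E)/R_C = (8.2 − 0.362)/2.7 = 2.9 mA.
Check: I_B = (1.5 − 0.362)/10 = 0.114 mA, and β·I_B = 22.8 mA > I_C, confirming saturation.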